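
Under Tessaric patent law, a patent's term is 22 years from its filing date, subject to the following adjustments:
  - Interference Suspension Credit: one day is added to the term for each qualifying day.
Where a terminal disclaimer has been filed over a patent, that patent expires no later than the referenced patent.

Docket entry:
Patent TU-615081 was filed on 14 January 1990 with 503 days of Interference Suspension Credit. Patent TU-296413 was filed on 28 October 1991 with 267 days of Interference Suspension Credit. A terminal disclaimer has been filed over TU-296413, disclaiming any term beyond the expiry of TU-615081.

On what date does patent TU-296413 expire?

May 31, 2013

Natural term of TU-296413:
  Base: filing + 22 years → 28 October 2013.
  Interference Suspension Credit: +267 days → 22 July 2014.
Expiry of referenced patent TU-615081:
  Base: filing + 22 years → 14 January 2012.
  Interference Suspension Credit: +503 days → 31 May 2013.
Terminal disclaimer: TU-296413 expires on the earlier of 22 July 2014 and 31 May 2013.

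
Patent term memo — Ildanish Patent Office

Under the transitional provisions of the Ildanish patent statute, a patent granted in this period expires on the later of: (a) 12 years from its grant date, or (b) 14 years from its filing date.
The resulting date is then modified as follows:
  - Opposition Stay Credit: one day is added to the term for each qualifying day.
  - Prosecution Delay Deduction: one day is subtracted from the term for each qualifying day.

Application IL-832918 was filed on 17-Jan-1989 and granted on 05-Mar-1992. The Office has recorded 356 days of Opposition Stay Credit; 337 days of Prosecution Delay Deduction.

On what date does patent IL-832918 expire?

March 24, 2004

(a) grant + 12 years → 5 March 2004.
(b) filing + 14 years → 17 January 2003.
Later of the two: 5 March 2004.
Opposition Stay Credit: +356 days → 24 February 2005.
Prosecution Delay Deduction: −337 days → 24 March 2004.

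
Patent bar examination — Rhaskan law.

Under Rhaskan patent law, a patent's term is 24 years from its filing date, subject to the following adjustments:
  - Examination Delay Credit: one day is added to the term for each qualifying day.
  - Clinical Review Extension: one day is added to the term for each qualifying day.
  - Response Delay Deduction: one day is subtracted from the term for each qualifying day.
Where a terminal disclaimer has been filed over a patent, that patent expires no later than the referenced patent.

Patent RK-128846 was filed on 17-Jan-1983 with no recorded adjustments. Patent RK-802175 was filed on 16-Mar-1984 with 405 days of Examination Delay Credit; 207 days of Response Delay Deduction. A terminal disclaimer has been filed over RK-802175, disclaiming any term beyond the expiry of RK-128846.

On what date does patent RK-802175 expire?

2007-01-17

Natural term of RK-802175:
  Base: filing + 24 years → 16 March 2008.
  Examination Delay Credit: +405 days → 25 April 2009.
  Response Delay Deduction: −207 days → 30 September 2008.
Expiry of referenced patent RK-128846:
  Base: filing + 24 years → 17 January 2007.
Terminal disclaimer: RK-802175 expires on the earlier of 30 September 2008 and 17 January 2007.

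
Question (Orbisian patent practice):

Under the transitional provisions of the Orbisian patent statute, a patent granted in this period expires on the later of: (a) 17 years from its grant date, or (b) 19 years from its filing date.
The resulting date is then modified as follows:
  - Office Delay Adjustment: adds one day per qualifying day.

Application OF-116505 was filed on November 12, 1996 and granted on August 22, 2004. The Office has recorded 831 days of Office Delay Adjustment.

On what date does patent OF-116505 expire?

(a) grant + 17 years → 22 August 2021.
(b) filing + 19 years → 12 November 2015.
Later of the two: 22 August 2021.
Office Delay Adjustment: +831 days → 1 December 2023.

2023-12-01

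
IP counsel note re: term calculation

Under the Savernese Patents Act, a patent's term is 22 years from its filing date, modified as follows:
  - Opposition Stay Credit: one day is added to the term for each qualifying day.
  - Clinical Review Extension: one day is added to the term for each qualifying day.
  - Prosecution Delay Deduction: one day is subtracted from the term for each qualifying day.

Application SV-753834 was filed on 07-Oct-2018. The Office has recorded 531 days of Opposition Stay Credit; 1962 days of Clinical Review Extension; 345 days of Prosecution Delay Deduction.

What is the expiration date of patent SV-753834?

2046-08-25

Base term: filing date + 22 years → 7 October 2040.
Opposition Stay Credit: +531 days → 22 March 2042.
Clinical Review Extension: +1962 days → 5 August 2047.
Prosecution Delay Deduction: −345 days → 25 August 2046.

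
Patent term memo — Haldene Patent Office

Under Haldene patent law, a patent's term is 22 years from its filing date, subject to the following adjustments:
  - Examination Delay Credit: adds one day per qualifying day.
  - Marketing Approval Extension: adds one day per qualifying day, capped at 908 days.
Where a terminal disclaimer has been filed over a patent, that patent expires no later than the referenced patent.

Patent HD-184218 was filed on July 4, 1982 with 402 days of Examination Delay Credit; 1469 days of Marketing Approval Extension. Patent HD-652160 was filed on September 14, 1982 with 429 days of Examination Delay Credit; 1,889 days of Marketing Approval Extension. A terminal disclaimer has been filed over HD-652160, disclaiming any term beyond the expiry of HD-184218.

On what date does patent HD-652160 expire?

Natural term of HD-652160:
  Base: filing + 22 years → 14 September 2004.
  Examination Delay Credit: +429 days → 17 November 2005.
  Marketing Approval Extension: 1889 days claimed exceeds the 908-day cap, so +908 days → 13 May 2008.
Expiry of referenced patent HD-184218:
  Base: filing + 22 years → 4 July 2004.
  Examination Delay Credit: +402 days → 10 August 2005.
  Marketing Approval Extension: 1469 days claimed exceeds the 908-day cap, so +908 days → 4 February 2008.
Terminal disclaimer: HD-652160 expires on the earlier of 13 May 2008 and 4 February 2008.

February 4, 2008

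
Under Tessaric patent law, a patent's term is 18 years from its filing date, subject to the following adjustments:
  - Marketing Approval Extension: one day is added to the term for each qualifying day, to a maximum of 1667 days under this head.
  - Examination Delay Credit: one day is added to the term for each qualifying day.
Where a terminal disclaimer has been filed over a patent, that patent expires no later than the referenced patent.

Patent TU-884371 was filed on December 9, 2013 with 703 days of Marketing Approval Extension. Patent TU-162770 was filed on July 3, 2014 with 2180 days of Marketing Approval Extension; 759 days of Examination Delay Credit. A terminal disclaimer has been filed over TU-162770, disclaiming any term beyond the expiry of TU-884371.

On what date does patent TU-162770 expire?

Natural term of TU-162770:
  Base: filing + 18 years → 3 July 2032.
  Marketing Approval Extension: 2180 days claimed exceeds the 1667-day cap, so +1667 days → 25 January 2037.
  Examination Delay Credit: +759 days → 23 February 2039.
Expiry of referenced patent TU-884371:
  Base: filing + 18 years → 9 December 2031.
  Marketing Approval Extension: 703 days (within the 1667-day cap) → +703 days → 11 November 2033.
Terminal disclaimer: TU-162770 expires on the earlier of 23 February 2039 and 11 November 2033.

2033-11-11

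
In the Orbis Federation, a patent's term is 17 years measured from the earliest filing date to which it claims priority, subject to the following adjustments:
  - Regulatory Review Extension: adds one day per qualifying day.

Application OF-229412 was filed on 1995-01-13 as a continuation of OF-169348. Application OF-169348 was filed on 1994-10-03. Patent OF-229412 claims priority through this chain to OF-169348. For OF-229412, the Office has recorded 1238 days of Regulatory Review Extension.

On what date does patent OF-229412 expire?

February 22, 2015

Earliest priority filing: 3 October 1994.
Base term: 3 October 1994 + 17 years → 3 October 2011.
Regulatory Review Extension: +1238 days → 22 February 2015.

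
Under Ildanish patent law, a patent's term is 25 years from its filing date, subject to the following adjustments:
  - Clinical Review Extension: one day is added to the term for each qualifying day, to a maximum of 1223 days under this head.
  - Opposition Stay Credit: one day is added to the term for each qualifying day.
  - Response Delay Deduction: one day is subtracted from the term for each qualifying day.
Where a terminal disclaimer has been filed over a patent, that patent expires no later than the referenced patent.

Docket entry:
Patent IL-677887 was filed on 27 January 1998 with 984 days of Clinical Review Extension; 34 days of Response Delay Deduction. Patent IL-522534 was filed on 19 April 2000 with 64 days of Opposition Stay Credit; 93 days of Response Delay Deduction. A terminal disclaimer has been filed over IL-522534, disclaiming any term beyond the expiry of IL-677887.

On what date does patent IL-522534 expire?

March 21, 2025

Natural term of IL-522534:
  Base: filing + 25 years → 19 April 2025.
  Opposition Stay Credit: +64 days → 22 June 2025.
  Response Delay Deduction: −93 days → 21 March 2025.
Expiry of referenced patent IL-677887:
  Base: filing + 25 years → 27 January 2023.
  Clinical Review Extension: 984 days (within the 1223-day cap) → +984 days → 7 October 2025.
  Response Delay Deduction: −34 days → 3 September 2025.
Terminal disclaimer: IL-522534 expires on the earlier of 21 March 2025 and 3 September 2025.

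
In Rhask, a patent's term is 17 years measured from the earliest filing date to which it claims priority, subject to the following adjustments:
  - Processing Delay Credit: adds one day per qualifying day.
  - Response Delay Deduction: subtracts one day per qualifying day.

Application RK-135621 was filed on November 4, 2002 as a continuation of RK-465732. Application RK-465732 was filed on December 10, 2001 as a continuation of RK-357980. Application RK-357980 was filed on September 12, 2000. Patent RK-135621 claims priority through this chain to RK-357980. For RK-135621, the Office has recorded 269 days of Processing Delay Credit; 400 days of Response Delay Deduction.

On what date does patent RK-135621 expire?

Earliest priority filing: 12 September 2000.
Base term: 12 September 2000 + 17 years → 12 September 2017.
Processing Delay Credit: +269 days → 8 June 2018.
Response Delay Deduction: −400 days → 4 May 2017.

May 4, 2017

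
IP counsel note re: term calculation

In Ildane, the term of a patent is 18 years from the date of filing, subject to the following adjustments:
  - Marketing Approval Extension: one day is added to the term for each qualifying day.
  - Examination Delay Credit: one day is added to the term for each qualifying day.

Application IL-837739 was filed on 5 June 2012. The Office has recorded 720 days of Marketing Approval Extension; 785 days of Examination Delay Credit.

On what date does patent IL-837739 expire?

Base term: filing date + 18 years → 5 June 2030.
Marketing Approval Extension: +720 days → 25 May 2032.
Examination Delay Credit: +785 days → 19 July 2034.

July 19, 2034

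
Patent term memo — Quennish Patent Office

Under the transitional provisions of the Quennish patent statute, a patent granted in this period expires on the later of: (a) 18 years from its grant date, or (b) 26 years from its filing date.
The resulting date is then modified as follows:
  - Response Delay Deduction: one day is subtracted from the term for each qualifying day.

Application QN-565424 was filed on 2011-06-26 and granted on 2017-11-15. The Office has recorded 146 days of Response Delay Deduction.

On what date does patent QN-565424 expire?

2037-01-31

(a) grant + 18 years → 15 November 2035.
(b) filing + 26 years → 26 June 2037.
Later of the two: 26 June 2037.
Response Delay Deduction: −146 days → 31 January 2037.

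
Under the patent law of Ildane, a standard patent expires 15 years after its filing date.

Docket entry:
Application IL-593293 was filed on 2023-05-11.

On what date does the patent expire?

Filing date + 15 years → 11 May 2038.

May 11, 2038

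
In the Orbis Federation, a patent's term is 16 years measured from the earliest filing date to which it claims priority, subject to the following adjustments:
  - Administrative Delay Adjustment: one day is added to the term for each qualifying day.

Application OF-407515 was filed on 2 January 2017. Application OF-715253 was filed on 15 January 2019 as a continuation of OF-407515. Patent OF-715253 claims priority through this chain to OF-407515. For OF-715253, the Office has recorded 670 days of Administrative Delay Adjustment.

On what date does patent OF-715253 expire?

Earliest priority filing: 2 January 2017.
Base term: 2 January 2017 + 16 years → 2 January 2033.
Administrative Delay Adjustment: +670 days → 3 November 2034.

November 3, 2034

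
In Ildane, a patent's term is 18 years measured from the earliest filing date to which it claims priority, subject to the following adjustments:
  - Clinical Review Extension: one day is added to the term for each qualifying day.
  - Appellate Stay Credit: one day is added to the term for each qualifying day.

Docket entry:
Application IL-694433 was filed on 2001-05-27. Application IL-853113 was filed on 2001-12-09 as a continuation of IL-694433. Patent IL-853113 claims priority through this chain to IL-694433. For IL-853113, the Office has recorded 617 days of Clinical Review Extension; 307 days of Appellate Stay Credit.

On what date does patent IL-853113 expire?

December 6, 2021

Earliest priority filing: 27 May 2001.
Base term: 27 May 2001 + 18 years → 27 May 2019.
Clinical Review Extension: +617 days → 2 February 2021.
Appellate Stay Credit: +307 days → 6 December 2021.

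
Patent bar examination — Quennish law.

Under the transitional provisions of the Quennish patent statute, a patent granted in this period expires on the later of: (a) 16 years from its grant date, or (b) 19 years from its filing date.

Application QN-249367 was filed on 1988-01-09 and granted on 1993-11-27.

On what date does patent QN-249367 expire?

(a) grant + 16 years → 27 November 2009.
(b) filing + 19 years → 9 January 2007.
Later of the two: 27 November 2009.

November 27, 2009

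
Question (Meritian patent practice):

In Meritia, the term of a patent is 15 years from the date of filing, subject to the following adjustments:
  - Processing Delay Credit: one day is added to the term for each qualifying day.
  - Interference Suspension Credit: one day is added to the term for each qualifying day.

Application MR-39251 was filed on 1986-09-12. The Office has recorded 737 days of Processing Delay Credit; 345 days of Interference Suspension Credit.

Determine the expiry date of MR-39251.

2004-08-29

Base term: filing date + 15 years → 12 September 2001.
Processing Delay Credit: +737 days → 19 September 2003.
Interference Suspension Credit: +345 days → 29 August 2004.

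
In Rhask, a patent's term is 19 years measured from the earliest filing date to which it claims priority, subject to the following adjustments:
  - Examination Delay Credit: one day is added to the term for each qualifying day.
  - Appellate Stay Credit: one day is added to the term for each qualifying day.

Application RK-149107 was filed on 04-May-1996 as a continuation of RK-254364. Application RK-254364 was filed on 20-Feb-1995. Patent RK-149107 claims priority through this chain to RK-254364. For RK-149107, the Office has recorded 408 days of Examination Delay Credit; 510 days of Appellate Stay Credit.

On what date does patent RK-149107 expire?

Earliest priority filing: 20 February 1995.
Base term: 20 February 1995 + 19 years → 20 February 2014.
Examination Delay Credit: +408 days → 4 April 2015.
Appellate Stay Credit: +510 days → 26 August 2016.

August 26, 2016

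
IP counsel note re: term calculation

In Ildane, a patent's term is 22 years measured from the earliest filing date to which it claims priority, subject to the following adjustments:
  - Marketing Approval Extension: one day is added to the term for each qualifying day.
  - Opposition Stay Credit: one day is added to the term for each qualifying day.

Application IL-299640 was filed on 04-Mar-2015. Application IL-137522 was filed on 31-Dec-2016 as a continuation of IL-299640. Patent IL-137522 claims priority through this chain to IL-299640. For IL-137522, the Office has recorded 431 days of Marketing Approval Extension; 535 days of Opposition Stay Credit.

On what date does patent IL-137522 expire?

2039-10-26

Earliest priority filing: 4 March 2015.
Base term: 4 March 2015 + 22 years → 4 March 2037.
Marketing Approval Extension: +431 days → 9 May 2038.
Opposition Stay Credit: +535 days → 26 October 2039.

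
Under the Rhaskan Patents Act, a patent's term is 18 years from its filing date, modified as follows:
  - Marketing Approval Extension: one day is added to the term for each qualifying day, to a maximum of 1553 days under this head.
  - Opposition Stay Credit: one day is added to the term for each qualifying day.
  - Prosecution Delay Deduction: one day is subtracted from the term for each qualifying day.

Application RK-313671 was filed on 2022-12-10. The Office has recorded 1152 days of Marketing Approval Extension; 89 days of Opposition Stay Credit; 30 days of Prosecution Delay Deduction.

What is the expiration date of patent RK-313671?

April 4, 2044

Base term: filing date + 18 years → 10 December 2040.
Marketing Approval Extension: 1152 days (within the 1553-day cap) → +1152 days → 5 February 2044.
Opposition Stay Credit: +89 days → 4 May 2044.
Prosecution Delay Deduction: −30 days → 4 April 2044.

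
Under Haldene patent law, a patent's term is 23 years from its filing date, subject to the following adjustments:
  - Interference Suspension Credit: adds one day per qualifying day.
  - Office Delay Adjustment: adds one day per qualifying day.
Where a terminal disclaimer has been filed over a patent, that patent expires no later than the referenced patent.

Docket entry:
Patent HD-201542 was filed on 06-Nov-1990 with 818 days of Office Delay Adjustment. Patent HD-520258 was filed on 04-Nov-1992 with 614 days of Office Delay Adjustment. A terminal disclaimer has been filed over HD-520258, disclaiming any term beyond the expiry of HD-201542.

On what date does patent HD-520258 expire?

Natural term of HD-520258:
  Base: filing + 23 years → 4 November 2015.
  Office Delay Adjustment: +614 days → 10 July 2017.
Expiry of referenced patent HD-201542:
  Base: filing + 23 years → 6 November 2013.
  Office Delay Adjustment: +818 days → 2 February 2016.
Terminal disclaimer: HD-520258 expires on the earlier of 10 July 2017 and 2 February 2016.

2016-02-02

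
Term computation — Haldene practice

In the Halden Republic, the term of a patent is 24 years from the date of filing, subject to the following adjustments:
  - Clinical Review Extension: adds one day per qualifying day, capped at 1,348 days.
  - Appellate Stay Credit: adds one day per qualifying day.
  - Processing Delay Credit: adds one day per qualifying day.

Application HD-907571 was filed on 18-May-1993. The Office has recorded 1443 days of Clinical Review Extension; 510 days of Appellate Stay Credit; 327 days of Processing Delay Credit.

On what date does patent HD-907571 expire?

Base term: filing date + 24 years → 18 May 2017.
Clinical Review Extension: 1443 days claimed exceeds the 1348-day cap, so +1348 days → 25 January 2021.
Appellate Stay Credit: +510 days → 19 June 2022.
Processing Delay Credit: +327 days → 12 May 2023.

2023-05-12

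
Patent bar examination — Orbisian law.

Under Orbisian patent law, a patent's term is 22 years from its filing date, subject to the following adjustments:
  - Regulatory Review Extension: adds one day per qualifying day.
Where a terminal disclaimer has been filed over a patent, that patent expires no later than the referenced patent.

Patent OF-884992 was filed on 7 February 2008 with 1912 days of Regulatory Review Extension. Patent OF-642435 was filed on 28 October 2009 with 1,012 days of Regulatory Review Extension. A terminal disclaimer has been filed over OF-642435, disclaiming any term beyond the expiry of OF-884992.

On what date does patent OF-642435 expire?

August 5, 2034

Natural term of OF-642435:
  Base: filing + 22 years → 28 October 2031.
  Regulatory Review Extension: +1012 days → 5 August 2034.
Expiry of referenced patent OF-884992:
  Base: filing + 22 years → 7 February 2030.
  Regulatory Review Extension: +1912 days → 4 May 2035.
Terminal disclaimer: OF-642435 expires on the earlier of 5 August 2034 and 4 May 2035.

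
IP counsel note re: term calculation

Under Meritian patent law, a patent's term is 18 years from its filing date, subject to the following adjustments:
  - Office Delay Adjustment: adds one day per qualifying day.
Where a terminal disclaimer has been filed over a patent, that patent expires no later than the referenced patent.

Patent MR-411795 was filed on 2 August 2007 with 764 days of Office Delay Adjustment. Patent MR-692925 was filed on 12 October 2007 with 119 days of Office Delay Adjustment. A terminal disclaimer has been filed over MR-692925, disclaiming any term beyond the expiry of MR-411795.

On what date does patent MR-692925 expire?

February 8, 2026

Natural term of MR-692925:
  Base: filing + 18 years → 12 October 2025.
  Office Delay Adjustment: +119 days → 8 February 2026.
Expiry of referenced patent MR-411795:
  Base: filing + 18 years → 2 August 2025.
  Office Delay Adjustment: +764 days → 5 September 2027.
Terminal disclaimer: MR-692925 expires on the earlier of 8 February 2026 and 5 September 2027.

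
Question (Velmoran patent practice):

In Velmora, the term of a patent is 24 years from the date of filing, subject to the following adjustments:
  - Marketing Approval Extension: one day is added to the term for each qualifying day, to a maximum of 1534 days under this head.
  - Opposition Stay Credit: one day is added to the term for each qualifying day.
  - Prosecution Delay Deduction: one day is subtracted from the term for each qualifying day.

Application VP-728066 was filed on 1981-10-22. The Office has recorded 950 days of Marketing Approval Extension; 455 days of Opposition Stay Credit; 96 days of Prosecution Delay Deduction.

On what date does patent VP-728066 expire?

May 23, 2009

Base term: filing date + 24 years → 22 October 2005.
Marketing Approval Extension: 950 days (within the 1534-day cap) → +950 days → 29 May 2008.
Opposition Stay Credit: +455 days → 27 August 2009.
Prosecution Delay Deduction: −96 days → 23 May 2009.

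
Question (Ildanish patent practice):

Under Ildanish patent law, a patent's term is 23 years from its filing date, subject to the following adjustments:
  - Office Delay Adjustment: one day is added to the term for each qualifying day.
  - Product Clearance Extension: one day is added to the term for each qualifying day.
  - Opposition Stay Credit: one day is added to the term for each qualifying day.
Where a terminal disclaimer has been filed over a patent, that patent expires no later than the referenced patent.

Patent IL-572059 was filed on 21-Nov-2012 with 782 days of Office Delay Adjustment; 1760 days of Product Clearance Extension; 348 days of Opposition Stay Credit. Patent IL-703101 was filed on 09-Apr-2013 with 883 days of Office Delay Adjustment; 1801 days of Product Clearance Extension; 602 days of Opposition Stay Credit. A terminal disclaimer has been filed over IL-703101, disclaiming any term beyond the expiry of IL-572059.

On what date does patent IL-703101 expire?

October 20, 2043

Natural term of IL-703101:
  Base: filing + 23 years → 9 April 2036.
  Office Delay Adjustment: +883 days → 9 September 2038.
  Product Clearance Extension: +1801 days → 15 August 2043.
  Opposition Stay Credit: +602 days → 8 April 2045.
Expiry of referenced patent IL-572059:
  Base: filing + 23 years → 21 November 2035.
  Office Delay Adjustment: +782 days → 11 January 2038.
  Product Clearance Extension: +1760 days → 6 November 2042.
  Opposition Stay Credit: +348 days → 20 October 2043.
Terminal disclaimer: IL-703101 expires on the earlier of 8 April 2045 and 20 October 2043.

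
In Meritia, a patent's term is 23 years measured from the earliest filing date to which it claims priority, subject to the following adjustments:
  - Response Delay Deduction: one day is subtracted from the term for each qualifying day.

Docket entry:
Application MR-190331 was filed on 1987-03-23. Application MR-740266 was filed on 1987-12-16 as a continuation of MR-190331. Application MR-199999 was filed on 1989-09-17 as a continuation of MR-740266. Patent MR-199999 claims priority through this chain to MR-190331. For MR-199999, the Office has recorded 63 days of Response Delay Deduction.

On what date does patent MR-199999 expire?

Earliest priority filing: 23 March 1987.
Base term: 23 March 1987 + 23 years → 23 March 2010.
Response Delay Deduction: −63 days → 19 January 2010.

January 19, 2010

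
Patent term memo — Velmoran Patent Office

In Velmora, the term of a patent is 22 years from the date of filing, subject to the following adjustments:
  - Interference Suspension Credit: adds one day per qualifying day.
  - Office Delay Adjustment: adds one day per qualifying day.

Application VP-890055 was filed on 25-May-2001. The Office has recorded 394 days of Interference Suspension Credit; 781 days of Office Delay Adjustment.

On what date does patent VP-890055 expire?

Base term: filing date + 22 years → 25 May 2023.
Interference Suspension Credit: +394 days → 22 June 2024.
Office Delay Adjustment: +781 days → 12 August 2026.

August 12, 2026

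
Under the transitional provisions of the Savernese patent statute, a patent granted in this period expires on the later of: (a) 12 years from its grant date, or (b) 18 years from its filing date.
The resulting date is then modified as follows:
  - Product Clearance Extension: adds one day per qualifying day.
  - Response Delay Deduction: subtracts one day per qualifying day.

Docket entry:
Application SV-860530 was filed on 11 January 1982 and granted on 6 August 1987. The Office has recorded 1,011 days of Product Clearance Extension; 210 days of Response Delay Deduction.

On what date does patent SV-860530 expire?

2002-03-22

(a) grant + 12 years → 6 August 1999.
(b) filing + 18 years → 11 January 2000.
Later of the two: 11 January 2000.
Product Clearance Extension: +1011 days → 18 October 2002.
Response Delay Deduction: −210 days → 22 March 2002.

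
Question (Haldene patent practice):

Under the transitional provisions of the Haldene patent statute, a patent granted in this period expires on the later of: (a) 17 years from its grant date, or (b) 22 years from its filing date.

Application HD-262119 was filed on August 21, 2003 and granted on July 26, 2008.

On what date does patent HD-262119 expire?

August 21, 2025

(a) grant + 17 years → 26 July 2025.
(b) filing + 22 years → 21 August 2025.
Later of the two: 21 August 2025.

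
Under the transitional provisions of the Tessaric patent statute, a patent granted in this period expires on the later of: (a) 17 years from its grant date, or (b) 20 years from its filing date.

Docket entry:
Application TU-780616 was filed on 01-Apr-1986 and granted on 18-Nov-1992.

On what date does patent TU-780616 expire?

November 18, 2009

(a) grant + 17 years → 18 November 2009.
(b) filing + 20 years → 1 April 2006.
Later of the two: 18 November 2009.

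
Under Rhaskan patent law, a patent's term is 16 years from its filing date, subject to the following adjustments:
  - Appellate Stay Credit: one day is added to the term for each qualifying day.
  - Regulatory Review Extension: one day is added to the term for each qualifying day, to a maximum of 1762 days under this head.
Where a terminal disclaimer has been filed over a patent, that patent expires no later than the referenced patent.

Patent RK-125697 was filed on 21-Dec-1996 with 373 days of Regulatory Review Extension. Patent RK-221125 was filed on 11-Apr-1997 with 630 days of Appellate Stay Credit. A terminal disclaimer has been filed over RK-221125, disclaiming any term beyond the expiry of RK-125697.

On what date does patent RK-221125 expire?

December 29, 2013

Natural term of RK-221125:
  Base: filing + 16 years → 11 April 2013.
  Appellate Stay Credit: +630 days → 1 January 2015.
Expiry of referenced patent RK-125697:
  Base: filing + 16 years → 21 December 2012.
  Regulatory Review Extension: 373 days (within the 1762-day cap) → +373 days → 29 December 2013.
Terminal disclaimer: RK-221125 expires on the earlier of 1 January 2015 and 29 December 2013.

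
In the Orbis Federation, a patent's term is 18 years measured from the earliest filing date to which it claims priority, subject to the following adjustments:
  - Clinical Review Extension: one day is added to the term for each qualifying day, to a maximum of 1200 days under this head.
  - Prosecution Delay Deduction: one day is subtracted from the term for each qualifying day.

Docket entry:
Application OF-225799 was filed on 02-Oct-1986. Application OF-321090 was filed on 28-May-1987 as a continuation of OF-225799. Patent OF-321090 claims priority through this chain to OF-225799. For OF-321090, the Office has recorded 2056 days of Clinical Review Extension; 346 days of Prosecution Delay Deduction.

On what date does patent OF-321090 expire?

Earliest priority filing: 2 October 1986.
Base term: 2 October 1986 + 18 years → 2 October 2004.
Clinical Review Extension: 2056 days claimed exceeds the 1200-day cap, so +1200 days → 15 January 2008.
Prosecution Delay Deduction: −346 days → 3 February 2007.

2007-02-03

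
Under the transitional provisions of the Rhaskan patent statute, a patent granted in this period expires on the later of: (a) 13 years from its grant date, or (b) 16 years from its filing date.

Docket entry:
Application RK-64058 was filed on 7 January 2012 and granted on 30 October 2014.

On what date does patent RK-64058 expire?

(a) grant + 13 years → 30 October 2027.
(b) filing + 16 years → 7 January 2028.
Later of the two: 7 January 2028.

2028-01-07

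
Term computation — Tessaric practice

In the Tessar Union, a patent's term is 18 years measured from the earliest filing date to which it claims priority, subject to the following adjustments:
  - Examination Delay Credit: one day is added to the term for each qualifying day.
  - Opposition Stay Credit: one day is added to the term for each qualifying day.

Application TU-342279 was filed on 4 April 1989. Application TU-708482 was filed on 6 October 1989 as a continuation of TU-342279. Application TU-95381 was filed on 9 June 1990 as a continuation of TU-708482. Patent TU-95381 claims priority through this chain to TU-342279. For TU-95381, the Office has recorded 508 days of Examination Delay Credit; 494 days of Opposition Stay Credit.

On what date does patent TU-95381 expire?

Earliest priority filing: 4 April 1989.
Base term: 4 April 1989 + 18 years → 4 April 2007.
Examination Delay Credit: +508 days → 24 August 2008.
Opposition Stay Credit: +494 days → 31 December 2009.

2009-12-31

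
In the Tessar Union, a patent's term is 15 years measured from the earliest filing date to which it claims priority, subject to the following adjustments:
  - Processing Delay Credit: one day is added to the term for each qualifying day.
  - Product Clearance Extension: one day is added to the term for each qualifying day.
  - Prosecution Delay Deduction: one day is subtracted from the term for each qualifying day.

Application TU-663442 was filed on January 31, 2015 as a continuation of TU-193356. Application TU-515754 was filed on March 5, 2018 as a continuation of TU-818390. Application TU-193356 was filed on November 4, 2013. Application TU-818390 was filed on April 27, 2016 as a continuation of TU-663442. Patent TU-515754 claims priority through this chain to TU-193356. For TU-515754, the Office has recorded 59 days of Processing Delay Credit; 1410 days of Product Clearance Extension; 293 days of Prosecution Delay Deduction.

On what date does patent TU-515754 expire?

Earliest priority filing: 4 November 2013.
Base term: 4 November 2013 + 15 years → 4 November 2028.
Processing Delay Credit: +59 days → 2 January 2029.
Product Clearance Extension: +1410 days → 12 November 2032.
Prosecution Delay Deduction: −293 days → 24 January 2032.

2032-01-24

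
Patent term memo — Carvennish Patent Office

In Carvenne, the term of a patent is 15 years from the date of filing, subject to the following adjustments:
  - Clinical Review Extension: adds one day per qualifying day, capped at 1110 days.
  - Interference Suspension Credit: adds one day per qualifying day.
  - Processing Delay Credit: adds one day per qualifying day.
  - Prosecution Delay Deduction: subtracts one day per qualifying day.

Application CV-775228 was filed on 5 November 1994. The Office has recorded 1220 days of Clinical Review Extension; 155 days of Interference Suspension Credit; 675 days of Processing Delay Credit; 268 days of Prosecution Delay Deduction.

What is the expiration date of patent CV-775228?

Base term: filing date + 15 years → 5 November 2009.
Clinical Review Extension: 1220 days claimed exceeds the 1110-day cap, so +1110 days → 19 November 2012.
Interference Suspension Credit: +155 days → 23 April 2013.
Processing Delay Credit: +675 days → 27 February 2015.
Prosecution Delay Deduction: −268 days → 4 June 2014.

2014-06-04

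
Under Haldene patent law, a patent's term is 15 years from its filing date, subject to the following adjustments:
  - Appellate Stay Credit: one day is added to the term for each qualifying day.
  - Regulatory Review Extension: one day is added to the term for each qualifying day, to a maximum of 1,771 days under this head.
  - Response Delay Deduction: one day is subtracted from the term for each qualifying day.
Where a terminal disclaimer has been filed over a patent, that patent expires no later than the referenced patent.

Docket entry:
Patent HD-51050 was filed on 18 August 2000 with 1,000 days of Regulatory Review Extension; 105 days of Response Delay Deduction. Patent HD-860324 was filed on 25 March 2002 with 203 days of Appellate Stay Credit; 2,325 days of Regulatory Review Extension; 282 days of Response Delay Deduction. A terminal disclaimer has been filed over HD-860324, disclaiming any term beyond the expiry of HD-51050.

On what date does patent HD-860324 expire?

January 29, 2018

Natural term of HD-860324:
  Base: filing + 15 years → 25 March 2017.
  Appellate Stay Credit: +203 days → 14 October 2017.
  Regulatory Review Extension: 2325 days claimed exceeds the 1771-day cap, so +1771 days → 20 August 2022.
  Response Delay Deduction: −282 days → 11 November 2021.
Expiry of referenced patent HD-51050:
  Base: filing + 15 years → 18 August 2015.
  Regulatory Review Extension: 1000 days (within the 1771-day cap) → +1000 days → 14 May 2018.
  Response Delay Deduction: −105 days → 29 January 2018.
Terminal disclaimer: HD-860324 expires on the earlier of 11 November 2021 and 29 January 2018.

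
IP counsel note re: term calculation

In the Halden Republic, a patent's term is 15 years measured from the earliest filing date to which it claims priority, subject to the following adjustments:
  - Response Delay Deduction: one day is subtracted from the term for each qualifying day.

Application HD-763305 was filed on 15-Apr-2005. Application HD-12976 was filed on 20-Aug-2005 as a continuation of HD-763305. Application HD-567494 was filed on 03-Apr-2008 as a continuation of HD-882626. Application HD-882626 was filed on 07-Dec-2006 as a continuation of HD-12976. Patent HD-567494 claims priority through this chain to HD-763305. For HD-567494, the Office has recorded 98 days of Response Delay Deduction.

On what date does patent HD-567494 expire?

Earliest priority filing: 15 April 2005.
Base term: 15 April 2005 + 15 years → 15 April 2020.
Response Delay Deduction: −98 days → 8 January 2020.

January 8, 2020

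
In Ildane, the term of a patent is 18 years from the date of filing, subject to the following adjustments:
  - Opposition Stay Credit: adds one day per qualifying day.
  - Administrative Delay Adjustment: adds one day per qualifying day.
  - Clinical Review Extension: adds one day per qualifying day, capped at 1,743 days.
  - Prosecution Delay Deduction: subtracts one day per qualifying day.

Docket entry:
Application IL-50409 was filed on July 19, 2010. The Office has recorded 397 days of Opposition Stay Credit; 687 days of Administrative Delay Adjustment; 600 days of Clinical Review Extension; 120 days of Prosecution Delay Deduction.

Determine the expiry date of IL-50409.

Base term: filing date + 18 years → 19 July 2028.
Opposition Stay Credit: +397 days → 20 August 2029.
Administrative Delay Adjustment: +687 days → 8 July 2031.
Clinical Review Extension: 600 days (within the 1743-day cap) → +600 days → 27 February 2033.
Prosecution Delay Deduction: −120 days → 30 October 2032.

October 30, 2032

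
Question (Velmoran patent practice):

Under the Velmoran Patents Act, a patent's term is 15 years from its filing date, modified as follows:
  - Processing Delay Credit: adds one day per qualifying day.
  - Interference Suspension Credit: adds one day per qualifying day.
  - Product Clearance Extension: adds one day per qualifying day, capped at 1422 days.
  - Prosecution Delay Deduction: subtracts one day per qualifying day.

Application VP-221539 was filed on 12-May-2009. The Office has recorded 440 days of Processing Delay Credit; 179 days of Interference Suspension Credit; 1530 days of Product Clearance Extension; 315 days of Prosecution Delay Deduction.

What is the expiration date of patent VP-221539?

February 1, 2029

Base term: filing date + 15 years → 12 May 2024.
Processing Delay Credit: +440 days → 26 July 2025.
Interference Suspension Credit: +179 days → 21 January 2026.
Product Clearance Extension: 1530 days claimed exceeds the 1422-day cap, so +1422 days → 13 December 2029.
Prosecution Delay Deduction: −315 days → 1 February 2029.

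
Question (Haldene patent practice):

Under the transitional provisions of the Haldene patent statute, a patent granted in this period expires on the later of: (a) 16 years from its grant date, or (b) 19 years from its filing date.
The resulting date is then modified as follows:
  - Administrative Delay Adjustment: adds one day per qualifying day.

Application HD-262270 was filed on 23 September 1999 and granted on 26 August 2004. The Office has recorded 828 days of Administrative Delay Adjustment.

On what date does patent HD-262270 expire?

(a) grant + 16 years → 26 August 2020.
(b) filing + 19 years → 23 September 2018.
Later of the two: 26 August 2020.
Administrative Delay Adjustment: +828 days → 2 December 2022.

December 2, 2022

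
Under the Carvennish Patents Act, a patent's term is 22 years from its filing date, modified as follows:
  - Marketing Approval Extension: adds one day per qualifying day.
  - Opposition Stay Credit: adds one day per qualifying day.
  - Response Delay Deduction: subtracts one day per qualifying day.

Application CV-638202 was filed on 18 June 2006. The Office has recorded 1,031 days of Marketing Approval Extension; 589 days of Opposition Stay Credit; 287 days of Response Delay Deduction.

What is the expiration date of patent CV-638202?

2032-02-11

Base term: filing date + 22 years → 18 June 2028.
Marketing Approval Extension: +1031 days → 15 April 2031.
Opposition Stay Credit: +589 days → 24 November 2032.
Response Delay Deduction: −287 days → 11 February 2032.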